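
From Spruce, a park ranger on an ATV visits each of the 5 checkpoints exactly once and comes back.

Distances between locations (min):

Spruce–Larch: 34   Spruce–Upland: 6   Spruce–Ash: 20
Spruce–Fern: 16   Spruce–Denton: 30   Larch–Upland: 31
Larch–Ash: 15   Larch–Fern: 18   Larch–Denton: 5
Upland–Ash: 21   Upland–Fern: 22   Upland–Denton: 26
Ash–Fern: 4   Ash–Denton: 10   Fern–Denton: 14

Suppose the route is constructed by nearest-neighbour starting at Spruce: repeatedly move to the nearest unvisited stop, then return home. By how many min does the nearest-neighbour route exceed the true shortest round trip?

Spruce: Upland=6, Fern=16, Ash=20, Denton=30, Larch=34 ⇒ Upland
Upland: Ash=21, Fern=22, Denton=26, Larch=31 ⇒ Ash
Ash: Fern=4, Denton=10, Larch=15 ⇒ Fern
Fern: Denton=14, Larch=18 ⇒ Denton
Denton: Larch=5 ⇒ Larch
NN route Spruce → Upland → Ash → Fern → Denton → Larch → Spruce costs 84.
Optimal: Spruce → Upland → Larch → Denton → Ash → Fern → Spruce costs 72 (by enumerating all 60 distinct tours).
Excess = 84 − 72 = 12.

The nearest-neighbour route is 12 min longer than optimal.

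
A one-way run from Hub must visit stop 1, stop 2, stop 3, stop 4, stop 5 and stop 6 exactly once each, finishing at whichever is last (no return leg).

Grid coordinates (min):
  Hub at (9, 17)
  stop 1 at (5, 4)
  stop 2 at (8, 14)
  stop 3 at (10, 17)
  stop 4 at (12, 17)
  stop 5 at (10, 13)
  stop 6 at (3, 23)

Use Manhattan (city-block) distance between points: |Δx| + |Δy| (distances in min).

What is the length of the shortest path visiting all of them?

Shortest open route: 46 min.

There are 6! = 720 possible orderings.
Hub - stop 1 - stop 2 - stop 3 - stop 4 - stop 5 - stop 6: 17+13+5+2+6+17 = 60
Hub - stop 1 - stop 2 - stop 3 - stop 4 - stop 6 - stop 5: 17+13+5+2+15+17 = 69
Hub - stop 1 - stop 2 - stop 3 - stop 5 - stop 4 - stop 6: 17+13+5+4+6+15 = 60
Hub - stop 1 - stop 2 - stop 3 - stop 5 - stop 6 - stop 4: 17+13+5+4+17+15 = 71
Hub - stop 1 - stop 2 - stop 3 - stop 6 - stop 4 - stop 5: 17+13+5+13+15+6 = 69
Hub - stop 1 - stop 2 - stop 3 - stop 6 - stop 5 - stop 4: 17+13+5+13+17+6 = 71
Hub - stop 1 - stop 2 - stop 4 - stop 3 - stop 5 - stop 6: 17+13+7+2+4+17 = 60
Hub - stop 1 - stop 2 - stop 4 - stop 3 - stop 6 - stop 5: 17+13+7+2+13+17 = 69
… (712 more)
Hub - stop 3 - stop 4 - stop 5 - stop 2 - stop 1 - stop 6: 1+2+6+3+13+21 = 46  ← best
The minimum is 46.
One shortest path: Hub → stop 3 → stop 4 → stop 5 → stop 2 → stop 1 → stop 6.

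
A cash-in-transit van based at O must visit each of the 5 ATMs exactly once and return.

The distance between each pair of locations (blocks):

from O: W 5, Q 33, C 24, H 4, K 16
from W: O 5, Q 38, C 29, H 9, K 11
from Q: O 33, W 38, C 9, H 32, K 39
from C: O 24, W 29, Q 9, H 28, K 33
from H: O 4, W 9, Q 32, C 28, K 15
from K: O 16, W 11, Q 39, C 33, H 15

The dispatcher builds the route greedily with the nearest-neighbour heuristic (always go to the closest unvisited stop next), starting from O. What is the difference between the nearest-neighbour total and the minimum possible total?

O: H=4, W=5, K=16, C=24, Q=33 ⇒ H
H: W=9, K=15, C=28, Q=32 ⇒ W
W: K=11, C=29, Q=38 ⇒ K
K: C=33, Q=39 ⇒ C
C: Q=9 ⇒ Q
NN route O → H → W → K → C → Q → O costs 99.
Optimal: O → W → K → C → Q → H → O costs 94 (by enumerating all 60 distinct tours).
Excess = 99 − 94 = 5.

Excess over optimum: 5 blocks.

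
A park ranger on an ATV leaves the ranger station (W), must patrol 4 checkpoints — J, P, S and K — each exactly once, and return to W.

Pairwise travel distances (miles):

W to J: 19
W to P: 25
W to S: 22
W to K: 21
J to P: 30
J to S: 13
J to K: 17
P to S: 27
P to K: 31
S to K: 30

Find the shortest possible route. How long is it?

103 miles — the shortest possible round trip.

With 4 stops there are 4!/2 = 12 distinct round trips (a route and its reverse cost the same).
W→J→P→S→K→W: 19+30+27+30+21 = 127
W→J→P→K→S→W: 19+30+31+30+22 = 132
W→J→S→P→K→W: 19+13+27+31+21 = 111
W→J→S→K→P→W: 19+13+30+31+25 = 118
W→J→K→P→S→W: 19+17+31+27+22 = 116
W→J→K→S→P→W: 19+17+30+27+25 = 118
W→P→J→S→K→W: 25+30+13+30+21 = 119
W→P→J→K→S→W: 25+30+17+30+22 = 124
W→P→S→J→K→W: 25+27+13+17+21 = 103
W→P→K→J→S→W: 25+31+17+13+22 = 108
W→S→J→P→K→W: 22+13+30+31+21 = 117
W→S→P→J→K→W: 22+27+30+17+21 = 117
The minimum is 103.
One optimal route: W → P → S → J → K → W (or its reverse).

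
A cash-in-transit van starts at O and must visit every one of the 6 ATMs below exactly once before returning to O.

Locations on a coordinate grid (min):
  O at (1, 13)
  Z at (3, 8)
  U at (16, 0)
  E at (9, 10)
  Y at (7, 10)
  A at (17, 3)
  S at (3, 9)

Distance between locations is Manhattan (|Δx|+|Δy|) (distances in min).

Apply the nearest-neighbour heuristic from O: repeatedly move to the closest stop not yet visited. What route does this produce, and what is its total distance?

From O: distances to unvisited — S=6, Z=7, Y=9, E=11, A=26, U=28. Nearest is S (6).
From S: distances to unvisited — Z=1, Y=5, E=7, A=20, U=22. Nearest is Z (1).
From Z: distances to unvisited — Y=6, E=8, A=19, U=21. Nearest is Y (6).
From Y: distances to unvisited — E=2, A=17, U=19. Nearest is E (2).
From E: distances to unvisited — A=15, U=17. Nearest is A (15).
From A: distances to unvisited — U=4. Nearest is U (4).
Return U→O: 28.
Total = 6 + 1 + 6 + 2 + 15 + 4 + 28 = 62.

62 min along O → S → Z → Y → E → A → U → O.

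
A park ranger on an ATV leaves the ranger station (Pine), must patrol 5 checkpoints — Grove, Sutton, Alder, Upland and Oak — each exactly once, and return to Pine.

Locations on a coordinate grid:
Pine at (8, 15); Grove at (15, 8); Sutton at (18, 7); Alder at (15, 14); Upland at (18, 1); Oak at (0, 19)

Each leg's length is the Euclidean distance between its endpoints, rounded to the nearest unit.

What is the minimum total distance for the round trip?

Minimum total distance: 56.

Pine → Grove → Sutton → Alder → Upland → Oak → Pine: 10+3+8+13+25+9 = 68
Pine → Grove → Sutton → Alder → Oak → Upland → Pine: 10+3+8+16+25+17 = 79
Pine → Grove → Sutton → Upland → Alder → Oak → Pine: 10+3+6+13+16+9 = 57
Pine → Grove → Sutton → Upland → Oak → Alder → Pine: 10+3+6+25+16+7 = 67
Pine → Grove → Sutton → Oak → Alder → Upland → Pine: 10+3+22+16+13+17 = 81
Pine → Grove → Sutton → Oak → Upland → Alder → Pine: 10+3+22+25+13+7 = 80
Pine → Grove → Alder → Sutton → Upland → Oak → Pine: 10+6+8+6+25+9 = 64
Pine → Grove → Alder → Sutton → Oak → Upland → Pine: 10+6+8+22+25+17 = 88
Pine → Grove → Alder → Upland → Sutton → Oak → Pine: 10+6+13+6+22+9 = 66
Pine → Grove → Alder → Upland → Oak → Sutton → Pine: 10+6+13+25+22+13 = 89
Pine → Grove → Alder → Oak → Sutton → Upland → Pine: 10+6+16+22+6+17 = 77
Pine → Grove → Alder → Oak → Upland → Sutton → Pine: 10+6+16+25+6+13 = 76
Pine → Grove → Upland → Sutton → Alder → Oak → Pine: 10+8+6+8+16+9 = 57
Pine → Grove → Upland → Sutton → Oak → Alder → Pine: 10+8+6+22+16+7 = 69
… (46 more)
Pine → Alder → Grove → Sutton → Upland → Oak → Pine: 7+6+3+6+25+9 = 56  ← best
The minimum is 56.
One optimal route: Pine → Alder → Grove → Sutton → Upland → Oak → Pine (or its reverse).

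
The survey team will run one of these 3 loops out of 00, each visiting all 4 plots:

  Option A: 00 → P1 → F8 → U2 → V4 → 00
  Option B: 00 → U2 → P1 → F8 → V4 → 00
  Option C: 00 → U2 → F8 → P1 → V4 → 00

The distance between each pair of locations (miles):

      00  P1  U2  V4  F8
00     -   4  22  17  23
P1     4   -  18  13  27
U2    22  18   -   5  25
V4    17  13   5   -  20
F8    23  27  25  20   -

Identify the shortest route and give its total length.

Option A: 4 + 27 + 25 + 5 + 17 = 78
Option B: 22 + 18 + 27 + 20 + 17 = 104
Option C: 22 + 25 + 27 + 13 + 17 = 104

78 miles — Option A is the shortest.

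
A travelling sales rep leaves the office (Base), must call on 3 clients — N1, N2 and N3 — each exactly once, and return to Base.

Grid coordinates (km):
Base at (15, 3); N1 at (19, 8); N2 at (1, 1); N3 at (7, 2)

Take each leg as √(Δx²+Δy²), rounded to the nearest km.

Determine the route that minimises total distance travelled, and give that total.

With 3 stops there are 3!/2 = 3 distinct round trips (a route and its reverse cost the same).
Base → N1 → N2 → N3 → Base: 6+19+6+8 = 39
Base → N1 → N3 → N2 → Base: 6+13+6+14 = 39
Base → N2 → N1 → N3 → Base: 14+19+13+8 = 54
The minimum is 39.
One optimal route: Base → N1 → N2 → N3 → Base (or its reverse).

Minimum total distance: 39 km.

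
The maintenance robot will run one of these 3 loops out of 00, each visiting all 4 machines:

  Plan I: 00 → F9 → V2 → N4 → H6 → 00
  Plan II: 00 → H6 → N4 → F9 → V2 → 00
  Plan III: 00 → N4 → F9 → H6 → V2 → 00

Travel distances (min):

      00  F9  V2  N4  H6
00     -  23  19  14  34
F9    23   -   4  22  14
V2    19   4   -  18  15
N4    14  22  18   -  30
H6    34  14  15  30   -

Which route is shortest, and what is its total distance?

Plan I: 23 + 4 + 18 + 30 + 34 = 109
Plan II: 34 + 30 + 22 + 4 + 19 = 109
Plan III: 14 + 22 + 14 + 15 + 19 = 84

Shortest is Plan III, total 84 min.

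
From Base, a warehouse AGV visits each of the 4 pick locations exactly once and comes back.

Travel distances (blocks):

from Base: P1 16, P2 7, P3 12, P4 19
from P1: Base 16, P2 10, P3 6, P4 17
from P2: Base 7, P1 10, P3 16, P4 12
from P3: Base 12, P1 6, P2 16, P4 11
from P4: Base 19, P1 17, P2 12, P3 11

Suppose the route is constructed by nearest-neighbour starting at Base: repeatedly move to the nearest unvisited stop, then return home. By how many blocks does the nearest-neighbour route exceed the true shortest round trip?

The nearest-neighbour route is 1 blocks longer than optimal.

Base: P2=7, P3=12, P1=16, P4=19 ⇒ P2
P2: P1=10, P4=12, P3=16 ⇒ P1
P1: P3=6, P4=17 ⇒ P3
P3: P4=11 ⇒ P4
NN route Base → P2 → P1 → P3 → P4 → Base costs 53.
Optimal: Base → P1 → P3 → P4 → P2 → Base costs 52 (by enumerating all 12 distinct tours).
Excess = 53 − 52 = 1.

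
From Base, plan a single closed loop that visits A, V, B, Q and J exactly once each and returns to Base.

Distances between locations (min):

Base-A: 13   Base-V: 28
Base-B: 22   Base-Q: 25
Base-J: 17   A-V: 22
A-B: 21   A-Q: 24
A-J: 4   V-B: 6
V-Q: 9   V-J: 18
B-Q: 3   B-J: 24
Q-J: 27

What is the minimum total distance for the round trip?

There are 60 distinct closed tours to check (reversals are equivalent).
Base-A-V-B-Q-J-Base: 13+22+6+3+27+17 = 88
Base-A-V-B-J-Q-Base: 13+22+6+24+27+25 = 117
Base-A-V-Q-B-J-Base: 13+22+9+3+24+17 = 88
Base-A-V-Q-J-B-Base: 13+22+9+27+24+22 = 117
Base-A-V-J-B-Q-Base: 13+22+18+24+3+25 = 105
Base-A-V-J-Q-B-Base: 13+22+18+27+3+22 = 105
Base-A-B-V-Q-J-Base: 13+21+6+9+27+17 = 93
Base-A-B-V-J-Q-Base: 13+21+6+18+27+25 = 110
Base-A-B-Q-V-J-Base: 13+21+3+9+18+17 = 81
Base-A-B-Q-J-V-Base: 13+21+3+27+18+28 = 110
Base-A-B-J-V-Q-Base: 13+21+24+18+9+25 = 110
Base-A-B-J-Q-V-Base: 13+21+24+27+9+28 = 122
Base-A-Q-V-B-J-Base: 13+24+9+6+24+17 = 93
Base-A-Q-V-J-B-Base: 13+24+9+18+24+22 = 110
… (46 more)
Base-A-J-V-B-Q-Base: 13+4+18+6+3+25 = 69  ← best
The minimum is 69.
One optimal route: Base → A → J → V → B → Q → Base (or its reverse).

Minimum total distance: 69 min.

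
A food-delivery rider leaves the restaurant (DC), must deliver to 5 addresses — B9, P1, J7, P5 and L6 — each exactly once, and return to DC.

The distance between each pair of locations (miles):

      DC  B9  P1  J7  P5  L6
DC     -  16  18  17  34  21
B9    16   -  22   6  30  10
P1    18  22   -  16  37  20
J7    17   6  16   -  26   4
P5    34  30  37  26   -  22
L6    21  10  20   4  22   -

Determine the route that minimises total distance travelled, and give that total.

There are 60 distinct closed tours to check (reversals are equivalent).
DC→B9→P1→J7→P5→L6→DC: 16+22+16+26+22+21 = 123
DC→B9→P1→J7→L6→P5→DC: 16+22+16+4+22+34 = 114
DC→B9→P1→P5→J7→L6→DC: 16+22+37+26+4+21 = 126
DC→B9→P1→P5→L6→J7→DC: 16+22+37+22+4+17 = 118
DC→B9→P1→L6→J7→P5→DC: 16+22+20+4+26+34 = 122
DC→B9→P1→L6→P5→J7→DC: 16+22+20+22+26+17 = 123
DC→B9→J7→P1→P5→L6→DC: 16+6+16+37+22+21 = 118
DC→B9→J7→P1→L6→P5→DC: 16+6+16+20+22+34 = 114
DC→B9→J7→P5→P1→L6→DC: 16+6+26+37+20+21 = 126
DC→B9→J7→P5→L6→P1→DC: 16+6+26+22+20+18 = 108
DC→B9→J7→L6→P1→P5→DC: 16+6+4+20+37+34 = 117
DC→B9→J7→L6→P5→P1→DC: 16+6+4+22+37+18 = 103
DC→B9→P5→P1→J7→L6→DC: 16+30+37+16+4+21 = 124
DC→B9→P5→P1→L6→J7→DC: 16+30+37+20+4+17 = 124
… (46 more)
The minimum is 103.
One optimal route: DC → B9 → J7 → L6 → P5 → P1 → DC (or its reverse).

103 miles — the shortest possible round trip.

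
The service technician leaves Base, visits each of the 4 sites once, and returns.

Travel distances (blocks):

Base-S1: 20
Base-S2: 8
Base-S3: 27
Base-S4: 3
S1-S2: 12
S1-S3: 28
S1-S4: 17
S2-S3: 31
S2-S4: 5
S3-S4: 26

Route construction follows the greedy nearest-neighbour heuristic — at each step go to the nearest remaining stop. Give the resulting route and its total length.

Base → [S4:3 / S2:8 / S1:20 / S3:27] → S4 (3)
S4 → [S2:5 / S1:17 / S3:26] → S2 (5)
S2 → [S1:12 / S3:31] → S1 (12)
S1 → [S3:28] → S3 (28)
Return S3→Base: 27.
Total = 3 + 5 + 12 + 28 + 27 = 75.

Nearest-neighbour total = 75 blocks; route Base → S4 → S2 → S1 → S3 → Base.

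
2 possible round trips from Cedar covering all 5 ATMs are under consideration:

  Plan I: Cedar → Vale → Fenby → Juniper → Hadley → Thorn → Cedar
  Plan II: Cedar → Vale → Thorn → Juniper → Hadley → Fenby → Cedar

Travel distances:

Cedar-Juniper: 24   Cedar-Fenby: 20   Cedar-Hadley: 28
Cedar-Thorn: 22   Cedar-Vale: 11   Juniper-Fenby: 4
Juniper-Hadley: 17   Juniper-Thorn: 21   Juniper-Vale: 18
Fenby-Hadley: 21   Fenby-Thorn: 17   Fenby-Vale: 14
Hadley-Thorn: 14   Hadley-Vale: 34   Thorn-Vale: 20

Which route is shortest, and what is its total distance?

Shortest is Plan I, total 82.

Plan I: 11 + 14 + 4 + 17 + 14 + 22 = 82
Plan II: 11 + 20 + 21 + 17 + 21 + 20 = 110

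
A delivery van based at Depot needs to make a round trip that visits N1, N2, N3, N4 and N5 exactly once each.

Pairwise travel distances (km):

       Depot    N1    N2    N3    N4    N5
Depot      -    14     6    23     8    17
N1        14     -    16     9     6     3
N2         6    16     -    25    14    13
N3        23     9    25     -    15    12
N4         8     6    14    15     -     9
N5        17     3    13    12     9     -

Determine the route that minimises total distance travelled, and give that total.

Shortest round trip = 54 km.

Depot → N1 → N2 → N3 → N4 → N5 → Depot: 14+16+25+15+9+17 = 96
Depot → N1 → N2 → N3 → N5 → N4 → Depot: 14+16+25+12+9+8 = 84
Depot → N1 → N2 → N4 → N3 → N5 → Depot: 14+16+14+15+12+17 = 88
Depot → N1 → N2 → N4 → N5 → N3 → Depot: 14+16+14+9+12+23 = 88
Depot → N1 → N2 → N5 → N3 → N4 → Depot: 14+16+13+12+15+8 = 78
Depot → N1 → N2 → N5 → N4 → N3 → Depot: 14+16+13+9+15+23 = 90
Depot → N1 → N3 → N2 → N4 → N5 → Depot: 14+9+25+14+9+17 = 88
Depot → N1 → N3 → N2 → N5 → N4 → Depot: 14+9+25+13+9+8 = 78
Depot → N1 → N3 → N4 → N2 → N5 → Depot: 14+9+15+14+13+17 = 82
Depot → N1 → N3 → N4 → N5 → N2 → Depot: 14+9+15+9+13+6 = 66
Depot → N1 → N3 → N5 → N2 → N4 → Depot: 14+9+12+13+14+8 = 70
Depot → N1 → N3 → N5 → N4 → N2 → Depot: 14+9+12+9+14+6 = 64
Depot → N1 → N4 → N2 → N3 → N5 → Depot: 14+6+14+25+12+17 = 88
Depot → N1 → N4 → N2 → N5 → N3 → Depot: 14+6+14+13+12+23 = 82
… (46 more)
Depot → N2 → N5 → N1 → N3 → N4 → Depot: 6+13+3+9+15+8 = 54  ← best
The minimum is 54.
One optimal route: Depot → N2 → N5 → N1 → N3 → N4 → Depot (or its reverse).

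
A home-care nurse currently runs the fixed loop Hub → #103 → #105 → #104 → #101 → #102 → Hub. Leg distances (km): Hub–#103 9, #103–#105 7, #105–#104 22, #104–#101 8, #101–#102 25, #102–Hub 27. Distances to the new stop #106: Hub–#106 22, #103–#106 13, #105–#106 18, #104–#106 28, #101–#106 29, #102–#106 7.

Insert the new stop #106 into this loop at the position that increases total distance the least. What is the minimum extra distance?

Minimum extra distance: 2 km, inserting #106 between #102 and Hub.

Insertion cost between consecutive stops i–j is d(i,#106) + d(#106,j) − d(i,j):
  between Hub and #103: 22 + 13 − 9 = 26
  between #103 and #105: 13 + 18 − 7 = 24
  between #105 and #104: 18 + 28 − 22 = 24
  between #104 and #101: 28 + 29 − 8 = 49
  between #101 and #102: 29 + 7 − 25 = 11
  between #102 and Hub: 7 + 22 − 27 = 2
Cheapest insertion is between #102 and Hub, adding 2.
New total = 98 + 2 = 100.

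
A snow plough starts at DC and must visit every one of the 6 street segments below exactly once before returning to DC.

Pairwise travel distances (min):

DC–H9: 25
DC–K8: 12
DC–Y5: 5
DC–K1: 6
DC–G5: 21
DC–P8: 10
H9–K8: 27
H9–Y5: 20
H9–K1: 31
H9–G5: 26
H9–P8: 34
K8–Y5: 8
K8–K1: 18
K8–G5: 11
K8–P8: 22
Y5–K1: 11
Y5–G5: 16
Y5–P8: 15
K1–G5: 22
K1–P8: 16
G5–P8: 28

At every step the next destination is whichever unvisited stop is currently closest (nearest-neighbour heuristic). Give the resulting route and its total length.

Total distance 121 min via the nearest-neighbour route DC → Y5 → K8 → G5 → K1 → P8 → H9 → DC.

At DC the remaining stops are Y5 5, K1 6, P8 10, K8 12, G5 21, H9 25; go to Y5.
At Y5 the remaining stops are K8 8, K1 11, P8 15, G5 16, H9 20; go to K8.
At K8 the remaining stops are G5 11, K1 18, P8 22, H9 27; go to G5.
At G5 the remaining stops are K1 22, H9 26, P8 28; go to K1.
At K1 the remaining stops are P8 16, H9 31; go to P8.
At P8 the remaining stops are H9 34; go to H9.
Return H9→DC: 25.
Total = 5 + 8 + 11 + 22 + 16 + 34 + 25 = 121.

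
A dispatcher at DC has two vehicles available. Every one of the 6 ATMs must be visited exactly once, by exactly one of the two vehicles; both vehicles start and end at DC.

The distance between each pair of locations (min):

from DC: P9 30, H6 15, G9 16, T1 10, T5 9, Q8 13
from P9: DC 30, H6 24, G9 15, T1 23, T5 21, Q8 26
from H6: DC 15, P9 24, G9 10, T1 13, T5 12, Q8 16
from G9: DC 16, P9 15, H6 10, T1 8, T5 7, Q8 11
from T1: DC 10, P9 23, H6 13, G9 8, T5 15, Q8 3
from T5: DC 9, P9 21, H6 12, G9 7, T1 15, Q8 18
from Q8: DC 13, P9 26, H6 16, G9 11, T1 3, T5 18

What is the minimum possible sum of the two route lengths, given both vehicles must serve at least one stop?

There are 2^5 − 1 = 31 ways to divide the 6 stops into two non-empty groups. For each, the best each vehicle can do is its own shortest tour through its group:
  {P9} + {H6, G9, T1, T5, Q8}: 60 + 55 = 115
  {H6} + {P9, G9, T1, T5, Q8}: 30 + 69 = 99
  {P9, H6} + {G9, T1, T5, Q8}: 69 + 40 = 109
  {G9} + {P9, H6, T1, T5, Q8}: 32 + 83 = 115
  {P9, G9} + {H6, T1, T5, Q8}: 61 + 50 = 111
  {H6, G9} + {P9, T1, T5, Q8}: 41 + 69 = 110
  … (31 splits in total)
  {T5} + {P9, H6, G9, T1, Q8}: 18 + 78 = 96  ← best
Best: vehicle 1 DC → T5 → DC = 18; vehicle 2 DC → H6 → P9 → G9 → T1 → Q8 → DC = 78; combined 96.

Minimum combined distance: 96 min.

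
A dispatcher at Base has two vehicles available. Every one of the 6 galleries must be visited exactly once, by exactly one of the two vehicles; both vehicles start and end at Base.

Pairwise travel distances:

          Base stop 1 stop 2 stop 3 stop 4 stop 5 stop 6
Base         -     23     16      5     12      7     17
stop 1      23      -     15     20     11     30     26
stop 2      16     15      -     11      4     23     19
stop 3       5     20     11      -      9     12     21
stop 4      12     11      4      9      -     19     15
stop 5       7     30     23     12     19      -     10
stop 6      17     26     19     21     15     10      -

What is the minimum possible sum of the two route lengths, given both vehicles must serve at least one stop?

Check every non-empty split of the stops between the two vehicles; for each half take its own optimal tour:
  {stop 1} + {stop 2, stop 3, stop 4, stop 5, stop 6}: 46 + 52 = 98
  {stop 2} + {stop 1, stop 3, stop 4, stop 5, stop 6}: 32 + 68 = 100
  {stop 1, stop 2} + {stop 3, stop 4, stop 5, stop 6}: 54 + 46 = 100
  {stop 3} + {stop 1, stop 2, stop 4, stop 5, stop 6}: 10 + 74 = 84
  {stop 1, stop 3} + {stop 2, stop 4, stop 5, stop 6}: 48 + 52 = 100
  {stop 2, stop 3} + {stop 1, stop 4, stop 5, stop 6}: 32 + 66 = 98
  … (31 splits in total)
Best: vehicle 1 Base → stop 3 → Base = 10; vehicle 2 Base → stop 1 → stop 2 → stop 4 → stop 6 → stop 5 → Base = 74; combined 84.

84 — the smallest possible combined total.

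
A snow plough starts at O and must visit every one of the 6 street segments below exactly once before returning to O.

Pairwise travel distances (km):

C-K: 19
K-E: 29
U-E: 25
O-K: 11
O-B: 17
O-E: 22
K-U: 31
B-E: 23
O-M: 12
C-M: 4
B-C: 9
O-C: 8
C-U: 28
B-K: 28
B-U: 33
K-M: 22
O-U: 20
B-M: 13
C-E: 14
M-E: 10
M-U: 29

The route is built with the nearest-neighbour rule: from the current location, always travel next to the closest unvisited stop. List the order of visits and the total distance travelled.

From O: distances to unvisited — C=8, K=11, M=12, B=17, U=20, E=22. Nearest is C (8).
From C: distances to unvisited — M=4, B=9, E=14, K=19, U=28. Nearest is M (4).
From M: distances to unvisited — E=10, B=13, K=22, U=29. Nearest is E (10).
From E: distances to unvisited — B=23, U=25, K=29. Nearest is B (23).
From B: distances to unvisited — K=28, U=33. Nearest is K (28).
From K: distances to unvisited — U=31. Nearest is U (31).
Return U→O: 20.
Total = 8 + 4 + 10 + 23 + 28 + 31 + 20 = 124.

Total distance 124 km via the nearest-neighbour route O → C → M → E → B → K → U → O.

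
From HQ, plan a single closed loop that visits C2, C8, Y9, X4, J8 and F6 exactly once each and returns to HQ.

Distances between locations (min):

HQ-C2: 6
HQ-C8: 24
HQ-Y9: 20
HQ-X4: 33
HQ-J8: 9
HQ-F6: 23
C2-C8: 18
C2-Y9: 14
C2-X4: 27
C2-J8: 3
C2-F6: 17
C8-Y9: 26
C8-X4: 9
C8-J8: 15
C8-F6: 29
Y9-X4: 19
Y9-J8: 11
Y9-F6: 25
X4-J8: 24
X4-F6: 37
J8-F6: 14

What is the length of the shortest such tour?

Minimum total distance: 100 min.

HQ→C2→C8→Y9→X4→J8→F6→HQ: 6+18+26+19+24+14+23 = 130
HQ→C2→C8→Y9→X4→F6→J8→HQ: 6+18+26+19+37+14+9 = 129
HQ→C2→C8→Y9→J8→X4→F6→HQ: 6+18+26+11+24+37+23 = 145
HQ→C2→C8→Y9→J8→F6→X4→HQ: 6+18+26+11+14+37+33 = 145
HQ→C2→C8→Y9→F6→X4→J8→HQ: 6+18+26+25+37+24+9 = 145
HQ→C2→C8→Y9→F6→J8→X4→HQ: 6+18+26+25+14+24+33 = 146
HQ→C2→C8→X4→Y9→J8→F6→HQ: 6+18+9+19+11+14+23 = 100
HQ→C2→C8→X4→Y9→F6→J8→HQ: 6+18+9+19+25+14+9 = 100
… (352 more)
The minimum is 100.
One optimal route: HQ → C2 → C8 → X4 → Y9 → J8 → F6 → HQ (or its reverse).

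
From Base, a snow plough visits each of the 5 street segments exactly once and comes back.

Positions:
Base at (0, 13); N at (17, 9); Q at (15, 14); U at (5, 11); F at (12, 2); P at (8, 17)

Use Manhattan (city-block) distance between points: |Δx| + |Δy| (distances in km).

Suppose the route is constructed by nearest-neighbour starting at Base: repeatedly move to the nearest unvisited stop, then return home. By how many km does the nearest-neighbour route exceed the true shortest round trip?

Base: U=7, P=12, Q=16, N=21, F=23 ⇒ U
U: P=9, Q=13, N=14, F=16 ⇒ P
P: Q=10, N=17, F=19 ⇒ Q
Q: N=7, F=15 ⇒ N
N: F=12 ⇒ F
NN route Base → U → P → Q → N → F → Base costs 68.
Optimal: Base → U → F → N → Q → P → Base costs 64 (by enumerating all 60 distinct tours).
Excess = 68 − 64 = 4.

4 km longer than the optimal tour.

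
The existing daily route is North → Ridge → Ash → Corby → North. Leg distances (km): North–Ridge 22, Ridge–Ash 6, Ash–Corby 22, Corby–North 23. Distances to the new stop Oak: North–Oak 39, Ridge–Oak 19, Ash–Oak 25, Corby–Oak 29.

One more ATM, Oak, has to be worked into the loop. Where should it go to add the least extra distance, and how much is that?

+32 km — insert Oak between Ash and Corby.

Insertion cost between consecutive stops i–j is d(i,Oak) + d(Oak,j) − d(i,j):
  between North and Ridge: 39 + 19 − 22 = 36
  between Ridge and Ash: 19 + 25 − 6 = 38
  between Ash and Corby: 25 + 29 − 22 = 32
  between Corby and North: 29 + 39 − 23 = 45
Cheapest insertion is between Ash and Corby, adding 32.
New total = 73 + 32 = 105.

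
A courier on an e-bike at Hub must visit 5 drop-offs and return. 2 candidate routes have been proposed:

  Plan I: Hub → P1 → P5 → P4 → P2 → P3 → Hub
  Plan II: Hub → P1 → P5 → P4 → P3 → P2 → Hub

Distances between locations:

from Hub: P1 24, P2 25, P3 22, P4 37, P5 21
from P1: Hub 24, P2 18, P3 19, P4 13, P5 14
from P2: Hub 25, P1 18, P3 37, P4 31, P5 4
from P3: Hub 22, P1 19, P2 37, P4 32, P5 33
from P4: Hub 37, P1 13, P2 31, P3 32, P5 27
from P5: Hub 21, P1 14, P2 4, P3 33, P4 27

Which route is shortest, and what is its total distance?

Shortest is Plan I, total 155.

Plan I: 24 + 14 + 27 + 31 + 37 + 22 = 155
Plan II: 24 + 14 + 27 + 32 + 37 + 25 = 159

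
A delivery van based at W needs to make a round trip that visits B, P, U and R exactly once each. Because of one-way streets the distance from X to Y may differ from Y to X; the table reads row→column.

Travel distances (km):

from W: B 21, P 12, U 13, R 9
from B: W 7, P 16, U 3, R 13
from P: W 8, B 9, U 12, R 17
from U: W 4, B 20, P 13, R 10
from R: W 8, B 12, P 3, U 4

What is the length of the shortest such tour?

Minimum total distance: 28 km.

W→B→P→U→R→W: 21+16+12+10+8 = 67
W→B→P→R→U→W: 21+16+17+4+4 = 62
W→B→U→P→R→W: 21+3+13+17+8 = 62
W→B→U→R→P→W: 21+3+10+3+8 = 45
W→B→R→P→U→W: 21+13+3+12+4 = 53
W→B→R→U→P→W: 21+13+4+13+8 = 59
W→P→B→U→R→W: 12+9+3+10+8 = 42
W→P→B→R→U→W: 12+9+13+4+4 = 42
W→P→U→B→R→W: 12+12+20+13+8 = 65
W→P→U→R→B→W: 12+12+10+12+7 = 53
W→P→R→B→U→W: 12+17+12+3+4 = 48
W→P→R→U→B→W: 12+17+4+20+7 = 60
W→U→B→P→R→W: 13+20+16+17+8 = 74
W→U→B→R→P→W: 13+20+13+3+8 = 57
… (10 more)
W→R→P→B→U→W: 9+3+9+3+4 = 28  ← best
The minimum is 28.
One optimal route: W → R → P → B → U → W.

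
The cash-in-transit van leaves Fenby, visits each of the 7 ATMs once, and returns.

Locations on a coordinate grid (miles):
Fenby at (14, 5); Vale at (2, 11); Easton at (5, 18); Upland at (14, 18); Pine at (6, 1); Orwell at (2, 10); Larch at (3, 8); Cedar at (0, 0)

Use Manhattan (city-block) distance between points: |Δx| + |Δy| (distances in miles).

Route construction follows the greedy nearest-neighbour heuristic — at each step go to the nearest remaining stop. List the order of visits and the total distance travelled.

At Fenby the remaining stops are Pine 12, Upland 13, Larch 14, Orwell 17, Vale 18, Cedar 19, Easton 22; go to Pine.
At Pine the remaining stops are Cedar 7, Larch 10, Orwell 13, Vale 14, Easton 18, Upland 25; go to Cedar.
At Cedar the remaining stops are Larch 11, Orwell 12, Vale 13, Easton 23, Upland 32; go to Larch.
At Larch the remaining stops are Orwell 3, Vale 4, Easton 12, Upland 21; go to Orwell.
At Orwell the remaining stops are Vale 1, Easton 11, Upland 20; go to Vale.
At Vale the remaining stops are Easton 10, Upland 19; go to Easton.
At Easton the remaining stops are Upland 9; go to Upland.
Return Upland→Fenby: 13.
Total = 12 + 7 + 11 + 3 + 1 + 10 + 9 + 13 = 66.

66 miles along Fenby → Pine → Cedar → Larch → Orwell → Vale → Easton → Upland → Fenby.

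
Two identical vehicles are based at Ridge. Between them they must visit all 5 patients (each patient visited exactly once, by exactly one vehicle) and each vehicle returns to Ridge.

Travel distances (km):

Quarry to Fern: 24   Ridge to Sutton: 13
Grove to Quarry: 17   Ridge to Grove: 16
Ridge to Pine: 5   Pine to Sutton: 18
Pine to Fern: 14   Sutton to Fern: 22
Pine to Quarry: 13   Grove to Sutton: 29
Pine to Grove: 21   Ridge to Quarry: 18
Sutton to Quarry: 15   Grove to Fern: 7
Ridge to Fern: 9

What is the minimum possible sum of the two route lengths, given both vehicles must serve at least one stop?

71 km — the smallest possible combined total.

There are 2^4 − 1 = 15 ways to divide the 5 stops into two non-empty groups. For each, the best each vehicle can do is its own shortest tour through its group:
  {Pine} + {Grove, Sutton, Quarry, Fern}: 10 + 61 = 71
  {Grove} + {Pine, Sutton, Quarry, Fern}: 32 + 64 = 96
  {Pine, Grove} + {Sutton, Quarry, Fern}: 42 + 61 = 103
  {Sutton} + {Pine, Grove, Quarry, Fern}: 26 + 51 = 77
  {Pine, Sutton} + {Grove, Quarry, Fern}: 36 + 51 = 87
  {Grove, Sutton} + {Pine, Quarry, Fern}: 58 + 51 = 109
  … (15 splits in total)
Best: vehicle 1 Ridge → Pine → Ridge = 10; vehicle 2 Ridge → Sutton → Quarry → Grove → Fern → Ridge = 61; combined 71.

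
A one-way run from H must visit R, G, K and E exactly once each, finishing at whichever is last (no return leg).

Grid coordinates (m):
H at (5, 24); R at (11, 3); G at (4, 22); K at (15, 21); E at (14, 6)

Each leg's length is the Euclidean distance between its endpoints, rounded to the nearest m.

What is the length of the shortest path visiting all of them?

There are 4! = 24 possible orderings.
H→R→G→K→E: 22+20+11+15 = 68
H→R→G→E→K: 22+20+19+15 = 76
H→R→K→G→E: 22+18+11+19 = 70
H→R→K→E→G: 22+18+15+19 = 74
H→R→E→G→K: 22+4+19+11 = 56
H→R→E→K→G: 22+4+15+11 = 52
H→G→R→K→E: 2+20+18+15 = 55
H→G→R→E→K: 2+20+4+15 = 41
H→G→K→R→E: 2+11+18+4 = 35
H→G→K→E→R: 2+11+15+4 = 32
H→G→E→R→K: 2+19+4+18 = 43
H→G→E→K→R: 2+19+15+18 = 54
H→K→R→G→E: 10+18+20+19 = 67
H→K→R→E→G: 10+18+4+19 = 51
… (10 more)
The minimum is 32.
One shortest path: H → G → K → E → R.

Shortest open route: 32 m.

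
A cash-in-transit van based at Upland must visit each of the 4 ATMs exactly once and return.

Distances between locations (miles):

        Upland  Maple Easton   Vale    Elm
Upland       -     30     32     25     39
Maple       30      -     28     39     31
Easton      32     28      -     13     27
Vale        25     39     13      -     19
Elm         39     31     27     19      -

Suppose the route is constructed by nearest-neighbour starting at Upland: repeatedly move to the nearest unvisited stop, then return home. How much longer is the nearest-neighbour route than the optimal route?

1 miles longer than the optimal tour.

Upland: Vale=25, Maple=30, Easton=32, Elm=39 ⇒ Vale
Vale: Easton=13, Elm=19, Maple=39 ⇒ Easton
Easton: Elm=27, Maple=28 ⇒ Elm
Elm: Maple=31 ⇒ Maple
NN route Upland → Vale → Easton → Elm → Maple → Upland costs 126.
Optimal: Upland → Maple → Elm → Vale → Easton → Upland costs 125 (by enumerating all 12 distinct tours).
Excess = 126 − 125 = 1.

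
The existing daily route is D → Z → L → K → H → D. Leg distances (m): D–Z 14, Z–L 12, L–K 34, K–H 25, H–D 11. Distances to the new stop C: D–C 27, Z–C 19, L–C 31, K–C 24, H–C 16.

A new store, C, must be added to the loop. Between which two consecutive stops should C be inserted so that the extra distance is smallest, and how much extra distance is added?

+15 m — insert C between K and H.

Insertion cost between consecutive stops i–j is d(i,C) + d(C,j) − d(i,j):
  between D and Z: 27 + 19 − 14 = 32
  between Z and L: 19 + 31 − 12 = 38
  between L and K: 31 + 24 − 34 = 21
  between K and H: 24 + 16 − 25 = 15
  between H and D: 16 + 27 − 11 = 32
Cheapest insertion is between K and H, adding 15.
New total = 96 + 15 = 111.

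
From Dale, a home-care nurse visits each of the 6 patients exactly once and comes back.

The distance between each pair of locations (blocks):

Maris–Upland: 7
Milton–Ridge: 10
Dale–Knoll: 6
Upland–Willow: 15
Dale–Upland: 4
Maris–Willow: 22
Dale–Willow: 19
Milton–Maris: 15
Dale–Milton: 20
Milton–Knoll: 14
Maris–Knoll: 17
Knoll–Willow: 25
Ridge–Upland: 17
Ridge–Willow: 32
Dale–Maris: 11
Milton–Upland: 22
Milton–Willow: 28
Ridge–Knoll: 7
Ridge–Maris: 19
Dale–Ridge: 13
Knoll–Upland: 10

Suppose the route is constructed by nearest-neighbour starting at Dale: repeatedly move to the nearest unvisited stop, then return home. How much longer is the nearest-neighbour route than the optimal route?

Dale: Upland=4, Knoll=6, Maris=11, Ridge=13, Willow=19, Milton=20 ⇒ Upland
Upland: Maris=7, Knoll=10, Willow=15, Ridge=17, Milton=22 ⇒ Maris
Maris: Milton=15, Knoll=17, Ridge=19, Willow=22 ⇒ Milton
Milton: Ridge=10, Knoll=14, Willow=28 ⇒ Ridge
Ridge: Knoll=7, Willow=32 ⇒ Knoll
Knoll: Willow=25 ⇒ Willow
NN route Dale → Upland → Maris → Milton → Ridge → Knoll → Willow → Dale costs 87.
Optimal: Dale → Knoll → Ridge → Milton → Maris → Upland → Willow → Dale costs 79 (by enumerating all 360 distinct tours).
Excess = 87 − 79 = 8.

Excess over optimum: 8 blocks.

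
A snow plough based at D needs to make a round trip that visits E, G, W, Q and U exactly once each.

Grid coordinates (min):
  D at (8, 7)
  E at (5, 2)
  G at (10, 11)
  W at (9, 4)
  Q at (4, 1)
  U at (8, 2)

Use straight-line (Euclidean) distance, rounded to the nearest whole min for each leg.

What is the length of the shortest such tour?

Shortest round trip = 24 min.

There are 60 distinct closed tours to check (reversals are equivalent).
D → E → G → W → Q → U → D: 6+10+7+6+4+5 = 38
D → E → G → W → U → Q → D: 6+10+7+2+4+7 = 36
D → E → G → Q → W → U → D: 6+10+12+6+2+5 = 41
D → E → G → Q → U → W → D: 6+10+12+4+2+3 = 37
D → E → G → U → W → Q → D: 6+10+9+2+6+7 = 40
D → E → G → U → Q → W → D: 6+10+9+4+6+3 = 38
D → E → W → G → Q → U → D: 6+4+7+12+4+5 = 38
D → E → W → G → U → Q → D: 6+4+7+9+4+7 = 37
D → E → W → Q → G → U → D: 6+4+6+12+9+5 = 42
D → E → W → Q → U → G → D: 6+4+6+4+9+4 = 33
D → E → W → U → G → Q → D: 6+4+2+9+12+7 = 40
D → E → W → U → Q → G → D: 6+4+2+4+12+4 = 32
D → E → Q → G → W → U → D: 6+1+12+7+2+5 = 33
D → E → Q → G → U → W → D: 6+1+12+9+2+3 = 33
… (46 more)
D → E → Q → U → W → G → D: 6+1+4+2+7+4 = 24  ← best
The minimum is 24.
One optimal route: D → E → Q → U → W → G → D (or its reverse).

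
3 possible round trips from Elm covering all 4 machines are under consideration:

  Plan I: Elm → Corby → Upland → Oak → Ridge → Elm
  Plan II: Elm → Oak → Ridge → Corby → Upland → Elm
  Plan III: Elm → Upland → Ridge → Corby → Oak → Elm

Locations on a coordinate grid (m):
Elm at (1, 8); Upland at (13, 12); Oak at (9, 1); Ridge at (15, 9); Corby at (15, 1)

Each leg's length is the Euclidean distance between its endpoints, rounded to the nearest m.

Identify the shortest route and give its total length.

Plan I: 16 + 11 + 12 + 10 + 14 = 63
Plan II: 11 + 10 + 8 + 11 + 13 = 53
Plan III: 13 + 4 + 8 + 6 + 11 = 42

Shortest is Plan III, total 42 m.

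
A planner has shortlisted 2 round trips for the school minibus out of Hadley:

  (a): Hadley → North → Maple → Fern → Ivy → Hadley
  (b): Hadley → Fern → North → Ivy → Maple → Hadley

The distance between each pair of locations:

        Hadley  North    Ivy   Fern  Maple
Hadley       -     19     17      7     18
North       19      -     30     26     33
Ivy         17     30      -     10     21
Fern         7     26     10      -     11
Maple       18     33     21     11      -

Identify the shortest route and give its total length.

(a): 19 + 33 + 11 + 10 + 17 = 90
(b): 7 + 26 + 30 + 21 + 18 = 102

Shortest is (a), total 90.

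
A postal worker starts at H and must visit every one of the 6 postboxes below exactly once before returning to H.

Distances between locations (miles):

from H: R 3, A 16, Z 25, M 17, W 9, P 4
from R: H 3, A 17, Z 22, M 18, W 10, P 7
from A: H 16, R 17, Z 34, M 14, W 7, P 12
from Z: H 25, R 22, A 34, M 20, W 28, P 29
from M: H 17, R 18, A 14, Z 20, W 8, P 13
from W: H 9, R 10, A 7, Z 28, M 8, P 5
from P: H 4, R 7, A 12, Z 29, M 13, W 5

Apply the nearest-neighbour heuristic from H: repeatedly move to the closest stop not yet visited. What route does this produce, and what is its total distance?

H → [R:3 / P:4 / W:9 / A:16 / M:17 / Z:25] → R (3)
R → [P:7 / W:10 / A:17 / M:18 / Z:22] → P (7)
P → [W:5 / A:12 / M:13 / Z:29] → W (5)
W → [A:7 / M:8 / Z:28] → A (7)
A → [M:14 / Z:34] → M (14)
M → [Z:20] → Z (20)
Return Z→H: 25.
Total = 3 + 7 + 5 + 7 + 14 + 20 + 25 = 81.

Nearest-neighbour total = 81 miles; route H → R → P → W → A → M → Z → H.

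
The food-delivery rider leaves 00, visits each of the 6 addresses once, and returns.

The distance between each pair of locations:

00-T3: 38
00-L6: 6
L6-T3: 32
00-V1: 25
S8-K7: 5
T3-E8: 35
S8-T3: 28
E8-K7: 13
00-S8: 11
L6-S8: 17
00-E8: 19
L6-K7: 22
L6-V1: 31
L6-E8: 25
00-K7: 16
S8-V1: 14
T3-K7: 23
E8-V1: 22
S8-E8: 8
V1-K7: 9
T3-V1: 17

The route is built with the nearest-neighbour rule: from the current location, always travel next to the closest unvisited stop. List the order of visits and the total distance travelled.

Nearest-neighbour total = 108; route 00 → L6 → S8 → K7 → V1 → T3 → E8 → 00.

At 00 the remaining stops are L6 6, S8 11, K7 16, E8 19, V1 25, T3 38; go to L6.
At L6 the remaining stops are S8 17, K7 22, E8 25, V1 31, T3 32; go to S8.
At S8 the remaining stops are K7 5, E8 8, V1 14, T3 28; go to K7.
At K7 the remaining stops are V1 9, E8 13, T3 23; go to V1.
At V1 the remaining stops are T3 17, E8 22; go to T3.
At T3 the remaining stops are E8 35; go to E8.
Return E8→00: 19.
Total = 6 + 17 + 5 + 9 + 17 + 35 + 19 = 108.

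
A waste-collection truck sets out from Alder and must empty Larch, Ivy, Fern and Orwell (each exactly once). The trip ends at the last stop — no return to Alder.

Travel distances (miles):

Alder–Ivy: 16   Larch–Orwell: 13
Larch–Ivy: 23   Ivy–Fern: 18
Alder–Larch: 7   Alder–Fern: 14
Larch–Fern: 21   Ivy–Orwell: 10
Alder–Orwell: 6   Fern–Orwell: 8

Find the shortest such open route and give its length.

Minimum one-way distance = 46 miles.

There are 4! = 24 possible orderings.
Alder → Larch → Ivy → Fern → Orwell: 7+23+18+8 = 56
Alder → Larch → Ivy → Orwell → Fern: 7+23+10+8 = 48
Alder → Larch → Fern → Ivy → Orwell: 7+21+18+10 = 56
Alder → Larch → Fern → Orwell → Ivy: 7+21+8+10 = 46
Alder → Larch → Orwell → Ivy → Fern: 7+13+10+18 = 48
Alder → Larch → Orwell → Fern → Ivy: 7+13+8+18 = 46
Alder → Ivy → Larch → Fern → Orwell: 16+23+21+8 = 68
Alder → Ivy → Larch → Orwell → Fern: 16+23+13+8 = 60
Alder → Ivy → Fern → Larch → Orwell: 16+18+21+13 = 68
Alder → Ivy → Fern → Orwell → Larch: 16+18+8+13 = 55
Alder → Ivy → Orwell → Larch → Fern: 16+10+13+21 = 60
Alder → Ivy → Orwell → Fern → Larch: 16+10+8+21 = 55
Alder → Fern → Larch → Ivy → Orwell: 14+21+23+10 = 68
Alder → Fern → Larch → Orwell → Ivy: 14+21+13+10 = 58
… (10 more)
The minimum is 46.
One shortest path: Alder → Larch → Fern → Orwell → Ivy.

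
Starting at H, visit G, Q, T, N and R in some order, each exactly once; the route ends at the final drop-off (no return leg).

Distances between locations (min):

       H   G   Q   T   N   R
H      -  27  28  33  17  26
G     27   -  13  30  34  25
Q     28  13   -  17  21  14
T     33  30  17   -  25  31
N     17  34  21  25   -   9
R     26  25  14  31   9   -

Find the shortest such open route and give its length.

Shortest open route: 81 min.

There are 5! = 120 possible orderings.
H - G - Q - T - N - R: 27+13+17+25+9 = 91
H - G - Q - T - R - N: 27+13+17+31+9 = 97
H - G - Q - N - T - R: 27+13+21+25+31 = 117
H - G - Q - N - R - T: 27+13+21+9+31 = 101
H - G - Q - R - T - N: 27+13+14+31+25 = 110
H - G - Q - R - N - T: 27+13+14+9+25 = 88
H - G - T - Q - N - R: 27+30+17+21+9 = 104
H - G - T - Q - R - N: 27+30+17+14+9 = 97
H - G - T - N - Q - R: 27+30+25+21+14 = 117
H - G - T - N - R - Q: 27+30+25+9+14 = 105
H - G - T - R - Q - N: 27+30+31+14+21 = 123
H - G - T - R - N - Q: 27+30+31+9+21 = 118
H - G - N - Q - T - R: 27+34+21+17+31 = 130
H - G - N - Q - R - T: 27+34+21+14+31 = 127
… (106 more)
H - N - R - G - Q - T: 17+9+25+13+17 = 81  ← best
The minimum is 81.
One shortest path: H → N → R → G → Q → T.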